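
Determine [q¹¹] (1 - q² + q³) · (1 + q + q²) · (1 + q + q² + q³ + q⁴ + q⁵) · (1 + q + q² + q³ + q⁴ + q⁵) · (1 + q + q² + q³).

36

(1 - q² + q³) has coefficients 1,0,-1,1 for degrees 0…3.
(1 + q + q²) has coefficients 1,1,1,0,0,0,0,0,0,0,0,0 for degrees 0…11.
Multiplying by (1 + q + q² + q³ + q⁴ + q⁵) gives running coefficients 1,2,3,3,3,3,2,1,0,0,0,0 for degrees 0…11.
Multiplying by (1 + q + q² + q³ + q⁴ + q⁵) gives running coefficients 1,3,6,9,12,15,16,15,12,9,6,3 for degrees 0…11.
Finally multiplying by (1 + q + q² + q³), the product of all factors after the first has coefficients 1,4,10,19,30,42,52,58,58,52,42,30 for degrees 0…11.
[q¹¹] = 1·30 − 1·52 + 1·58 = 36.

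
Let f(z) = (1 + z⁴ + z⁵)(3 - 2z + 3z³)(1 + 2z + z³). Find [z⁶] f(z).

3

(1 + z⁴ + z⁵) has coefficients 1,0,0,0,1,1 for degrees 0…5.
(3 - 2z + 3z³) has coefficients 3,-2,0,3,0,0,0 for degrees 0…6.
Finally multiplying by (1 + 2z + z³), the product of all factors after the first has coefficients 3,4,-4,6,4,0,3 for degrees 0…6.
[z⁶] = 1·3 + 1·(-4) + 1·4 = 3.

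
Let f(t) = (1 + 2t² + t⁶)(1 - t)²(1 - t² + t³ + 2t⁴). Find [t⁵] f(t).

(1 + 2t² + t⁶) has coefficients 1,0,2,0,0,0 for degrees 0…5.
(1 - t)² has coefficients 1,-2,1,0,0,0 for degrees 0…5.
Finally multiplying by (1 - t² + t³ + 2t⁴), the product of all factors after the first has coefficients 1,-2,0,3,-1,-3 for degrees 0…5.
[t⁵] = 1·(-3) + 2·3 = 3.

3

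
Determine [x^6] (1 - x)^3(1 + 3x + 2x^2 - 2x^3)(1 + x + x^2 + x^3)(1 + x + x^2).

(1 - x)^3 has coefficients 1,-3,3,-1 for degrees 0…3.
(1 + 3x + 2x^2 - 2x^3) has coefficients 1,3,2,-2,0,0,0 for degrees 0…6.
Multiplying by (1 + x + x^2 + x^3) gives running coefficients 1,4,6,4,3,0,-2 for degrees 0…6.
Finally multiplying by (1 + x + x^2), the product of all factors after the first has coefficients 1,5,11,14,13,7,1 for degrees 0…6.
[x^6] = 1·1 − 3·7 + 3·13 − 1·14 = 5.

5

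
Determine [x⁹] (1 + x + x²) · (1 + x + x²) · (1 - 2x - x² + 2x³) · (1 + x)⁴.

(1 + x + x²) has coefficients 1,1,1 for degrees 0…2.
(1 + x + x²) has coefficients 1,1,1,0,0,0,0,0,0,0 for degrees 0…9.
Multiplying by (1 - 2x - x² + 2x³) gives running coefficients 1,-1,-2,-1,1,2,0,0,0,0 for degrees 0…9.
Finally multiplying by (1 + x)⁴, the product of all factors after the first has coefficients 1,3,0,-11,-18,-9,8,15,9,2 for degrees 0…9.
[x⁹] = 1·2 + 1·9 + 1·15 = 26.

26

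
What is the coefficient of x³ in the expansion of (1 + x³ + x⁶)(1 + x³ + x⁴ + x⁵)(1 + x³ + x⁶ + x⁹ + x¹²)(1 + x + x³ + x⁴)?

(1 + x³ + x⁶) has coefficients 1,0,0,1 for degrees 0…3.
(1 + x³ + x⁴ + x⁵) has coefficients 1,0,0,1 for degrees 0…3.
Multiplying by (1 + x³ + x⁶ + x⁹ + x¹²) gives running coefficients 1,0,0,2 for degrees 0…3.
Finally multiplying by (1 + x + x³ + x⁴), the product of all factors after the first has coefficients 1,1,0,3 for degrees 0…3.
[x³] = 1·3 + 1·1 = 4.

4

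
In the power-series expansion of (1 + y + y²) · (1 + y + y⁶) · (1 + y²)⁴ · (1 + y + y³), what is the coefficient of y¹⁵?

(1 + y + y²) has coefficients 1,1,1 for degrees 0…2.
(1 + y + y⁶) has coefficients 1,1,0,0,0,0,1,0,0,0,0,0,0,0,0,0 for degrees 0…15.
Multiplying by (1 + y²)⁴ gives running coefficients 1,1,4,4,6,6,5,4,5,1,6,0,4,0,1,0 for degrees 0…15.
Finally multiplying by (1 + y + y³), the product of all factors after the first has coefficients 1,2,5,9,11,16,15,15,15,11,11,11,5,10,1,5 for degrees 0…15.
[y¹⁵] = 1·5 + 1·1 + 1·10 = 16.

16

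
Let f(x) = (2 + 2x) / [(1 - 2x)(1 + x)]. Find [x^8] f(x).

Partial fractions give a closed form: a_n = (2)·2^n.
At n = 8: a_8 = 512.

512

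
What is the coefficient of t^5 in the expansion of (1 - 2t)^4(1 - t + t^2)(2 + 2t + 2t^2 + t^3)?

-47

(1 - 2t)^4 has coefficients 1,-8,24,-32,16 for degrees 0…4.
(1 - t + t^2) has coefficients 1,-1,1,0,0,0 for degrees 0…5.
Finally multiplying by (2 + 2t + 2t^2 + t^3), the product of all factors after the first has coefficients 2,0,2,1,1,1 for degrees 0…5.
[t^5] = 1·1 − 8·1 + 24·1 − 32·2 + 16·0 = -47.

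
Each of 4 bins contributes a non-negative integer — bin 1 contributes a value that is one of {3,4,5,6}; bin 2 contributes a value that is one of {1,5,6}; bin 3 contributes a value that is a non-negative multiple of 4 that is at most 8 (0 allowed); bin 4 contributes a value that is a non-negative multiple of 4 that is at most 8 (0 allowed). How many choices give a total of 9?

4

The generating function for the choices is (z^3 + z^4 + z^5 + z^6)·(z + z^5 + z^6)·(1 + z^4 + z^8)·(1 + z^4 + z^8); the count is [z^9].
(z^3 + z^4 + z^5 + z^6) has coefficients 0,0,0,1,1,1,1 for degrees 0…6.
(z + z^5 + z^6) has coefficients 0,1,0,0,0,1,1,0,0,0 for degrees 0…9.
Multiplying by (1 + z^4 + z^8) gives running coefficients 0,1,0,0,0,2,1,0,0,2 for degrees 0…9.
Finally multiplying by (1 + z^4 + z^8), the product of all factors after the first has coefficients 0,1,0,0,0,3,1,0,0,5 for degrees 0…9.
[z^9] = 1·1 + 1·3 + 1·0 + 1·0 = 4.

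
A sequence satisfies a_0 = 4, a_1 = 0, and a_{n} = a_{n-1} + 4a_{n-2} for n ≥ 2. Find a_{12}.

The ordinary generating function has denominator 1 - y - 4y^2.
Iterating the recurrence: a_0,…,a_{12} = 4, 0, 16, 16, 80, 144, 464, 1040, 2896, 7056, 18640, 46864, 121424.

121424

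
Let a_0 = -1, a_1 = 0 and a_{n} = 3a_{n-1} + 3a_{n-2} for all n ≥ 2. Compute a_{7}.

-1944

The ordinary generating function has denominator 1 - 3z - 3z^2.
Iterating the recurrence: a_0,…,a_{7} = -1, 0, -3, -9, -36, -135, -513, -1944.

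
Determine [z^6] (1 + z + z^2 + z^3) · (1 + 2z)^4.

(1 + z + z^2 + z^3) has coefficients 1,1,1,1 for degrees 0…3.
(1 + 2z)^4 has coefficients 1,8,24,32,16,0,0 for degrees 0…6.
[z^6] = 1·0 + 1·0 + 1·16 + 1·32 = 48.

48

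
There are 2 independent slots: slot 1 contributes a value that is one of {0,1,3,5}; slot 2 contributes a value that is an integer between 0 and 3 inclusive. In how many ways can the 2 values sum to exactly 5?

The generating function for the choices is (1 + z + z³ + z⁵)·(1 + z + z² + z³); the count is [z⁵].
(1 + z + z³ + z⁵) has coefficients 1,1,0,1,0,1 for degrees 0…5.
(1 + z + z² + z³) has coefficients 1,1,1,1,0,0 for degrees 0…5.
[z⁵] = 1·0 + 1·0 + 1·1 + 1·1 = 2.

2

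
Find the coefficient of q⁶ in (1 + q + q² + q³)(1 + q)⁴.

(1 + q + q² + q³) has coefficients 1,1,1,1 for degrees 0…3.
(1 + q)⁴ has coefficients 1,4,6,4,1,0,0 for degrees 0…6.
[q⁶] = 1·0 + 1·0 + 1·1 + 1·4 = 5.

5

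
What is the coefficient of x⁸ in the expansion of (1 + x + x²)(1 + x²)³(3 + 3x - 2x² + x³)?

1

(1 + x + x²) has coefficients 1,1,1 for degrees 0…2.
(1 + x²)³ has coefficients 1,0,3,0,3,0,1,0,0 for degrees 0…8.
Finally multiplying by (3 + 3x - 2x² + x³), the product of all factors after the first has coefficients 3,3,7,10,3,12,-3,6,-2 for degrees 0…8.
[x⁸] = 1·(-2) + 1·6 + 1·(-3) = 1.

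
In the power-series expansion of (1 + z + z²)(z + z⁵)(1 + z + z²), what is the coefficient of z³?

(1 + z + z²) has coefficients 1,1,1 for degrees 0…2.
(z + z⁵) has coefficients 0,1,0,0 for degrees 0…3.
Finally multiplying by (1 + z + z²), the product of all factors after the first has coefficients 0,1,1,1 for degrees 0…3.
[z³] = 1·1 + 1·1 + 1·1 = 3.

3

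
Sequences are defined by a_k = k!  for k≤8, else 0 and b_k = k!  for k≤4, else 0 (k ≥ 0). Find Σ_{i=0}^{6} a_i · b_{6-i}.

This is [x^6] in the product of the two ordinary generating functions.
Σ = 1·0 + 1·0 + 2·24 + 6·6 + 24·2 + 120·1 + 720·1 = 972.

972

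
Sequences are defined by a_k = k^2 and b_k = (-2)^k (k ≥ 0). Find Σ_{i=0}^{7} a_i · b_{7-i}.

29

Write out a_i and b_{7-i} for i = 0,…,7 and sum the products.
Σ = 0·(-128) + 1·64 + 4·(-32) + 9·16 + 16·(-8) + 25·4 + 36·(-2) + 49·1 = 29.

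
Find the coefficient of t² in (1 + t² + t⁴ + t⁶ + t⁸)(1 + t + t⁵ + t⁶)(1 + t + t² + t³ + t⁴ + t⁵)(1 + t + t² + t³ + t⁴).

6

(1 + t² + t⁴ + t⁶ + t⁸) has coefficients 1,0,1 for degrees 0…2.
(1 + t + t⁵ + t⁶) has coefficients 1,1,0 for degrees 0…2.
Multiplying by (1 + t + t² + t³ + t⁴ + t⁵) gives running coefficients 1,2,2 for degrees 0…2.
Finally multiplying by (1 + t + t² + t³ + t⁴), the product of all factors after the first has coefficients 1,3,5 for degrees 0…2.
[t²] = 1·5 + 1·1 = 6.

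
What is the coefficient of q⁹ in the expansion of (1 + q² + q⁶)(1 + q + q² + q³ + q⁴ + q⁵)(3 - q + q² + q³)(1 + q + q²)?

(1 + q² + q⁶) has coefficients 1,0,1,0,0,0,1 for degrees 0…6.
(1 + q + q² + q³ + q⁴ + q⁵) has coefficients 1,1,1,1,1,1,0,0,0,0 for degrees 0…9.
Multiplying by (3 - q + q² + q³) gives running coefficients 3,2,3,4,4,4,1,2,1,0 for degrees 0…9.
Finally multiplying by (1 + q + q²), the product of all factors after the first has coefficients 3,5,8,9,11,12,9,7,4,3 for degrees 0…9.
[q⁹] = 1·3 + 1·7 + 1·9 = 19.

19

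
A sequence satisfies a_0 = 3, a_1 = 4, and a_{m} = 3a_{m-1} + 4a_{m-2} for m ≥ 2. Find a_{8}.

91752

The ordinary generating function has denominator 1 - 3q - 4q^2.
Iterating the recurrence: a_0,…,a_{8} = 3, 4, 24, 88, 360, 1432, 5736, 22936, 91752.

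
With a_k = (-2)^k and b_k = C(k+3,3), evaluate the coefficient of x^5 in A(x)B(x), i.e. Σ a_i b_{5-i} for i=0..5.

This is [x^5] in the product of the two ordinary generating functions.
Σ = 1·56 − 2·35 + 4·20 − 8·10 + 16·4 − 32·1 = 18.

18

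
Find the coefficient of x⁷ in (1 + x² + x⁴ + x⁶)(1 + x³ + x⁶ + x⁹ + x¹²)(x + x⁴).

(1 + x² + x⁴ + x⁶) has coefficients 1,0,1,0,1,0,1 for degrees 0…6.
(1 + x³ + x⁶ + x⁹ + x¹²) has coefficients 1,0,0,1,0,0,1,0 for degrees 0…7.
Finally multiplying by (x + x⁴), the product of all factors after the first has coefficients 0,1,0,0,2,0,0,2 for degrees 0…7.
[x⁷] = 1·2 + 1·0 + 1·0 + 1·1 = 3.

3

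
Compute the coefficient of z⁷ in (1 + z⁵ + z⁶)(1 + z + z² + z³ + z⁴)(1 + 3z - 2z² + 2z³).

8

(1 + z⁵ + z⁶) has coefficients 1,0,0,0,0,1,1 for degrees 0…6.
(1 + z + z² + z³ + z⁴) has coefficients 1,1,1,1,1,0,0,0 for degrees 0…7.
Finally multiplying by (1 + 3z - 2z² + 2z³), the product of all factors after the first has coefficients 1,4,2,4,4,3,0,2 for degrees 0…7.
[z⁷] = 1·2 + 1·2 + 1·4 = 8.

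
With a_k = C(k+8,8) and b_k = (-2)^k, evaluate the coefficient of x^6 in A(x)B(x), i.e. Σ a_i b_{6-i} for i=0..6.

1585

This is [x^6] in the product of the two ordinary generating functions.
Σ = 1·64 + 9·(-32) + 45·16 + 165·(-8) + 495·4 + 1287·(-2) + 3003·1 = 1585.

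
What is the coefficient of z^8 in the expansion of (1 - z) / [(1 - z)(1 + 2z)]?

256

Partial fractions give a closed form: a_n = (1)·(-2)^n.
At n = 8: a_8 = 256.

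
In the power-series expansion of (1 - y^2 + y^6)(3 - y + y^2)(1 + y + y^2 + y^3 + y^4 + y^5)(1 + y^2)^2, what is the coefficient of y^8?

(1 - y^2 + y^6) has coefficients 1,0,-1,0,0,0,1 for degrees 0…6.
(3 - y + y^2) has coefficients 3,-1,1,0,0,0,0,0,0 for degrees 0…8.
Multiplying by (1 + y + y^2 + y^3 + y^4 + y^5) gives running coefficients 3,2,3,3,3,3,0,1,0 for degrees 0…8.
Finally multiplying by (1 + y^2)^2, the product of all factors after the first has coefficients 3,2,9,7,12,11,9,10,3 for degrees 0…8.
[y^8] = 1·3 − 1·9 + 1·9 = 3.

3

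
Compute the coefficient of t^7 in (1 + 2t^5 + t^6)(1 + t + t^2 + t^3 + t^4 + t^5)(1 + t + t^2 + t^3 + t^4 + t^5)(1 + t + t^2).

30

(1 + 2t^5 + t^6) has coefficients 1,0,0,0,0,2,1 for degrees 0…6.
(1 + t + t^2 + t^3 + t^4 + t^5) has coefficients 1,1,1,1,1,1,0,0 for degrees 0…7.
Multiplying by (1 + t + t^2 + t^3 + t^4 + t^5) gives running coefficients 1,2,3,4,5,6,5,4 for degrees 0…7.
Finally multiplying by (1 + t + t^2), the product of all factors after the first has coefficients 1,3,6,9,12,15,16,15 for degrees 0…7.
[t^7] = 1·15 + 2·6 + 1·3 = 30.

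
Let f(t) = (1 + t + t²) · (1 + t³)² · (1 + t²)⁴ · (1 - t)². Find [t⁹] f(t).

(1 + t + t²) has coefficients 1,1,1 for degrees 0…2.
(1 + t³)² has coefficients 1,0,0,2,0,0,1,0,0,0 for degrees 0…9.
Multiplying by (1 + t²)⁴ gives running coefficients 1,0,4,2,6,8,5,12,5,8 for degrees 0…9.
Finally multiplying by (1 - t)², the product of all factors after the first has coefficients 1,-2,5,-6,6,-2,-5,10,-14,10 for degrees 0…9.
[t⁹] = 1·10 + 1·(-14) + 1·10 = 6.

6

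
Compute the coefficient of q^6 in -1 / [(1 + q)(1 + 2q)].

Partial fractions give a closed form: a_n = (1)·(-1)^n + (-2)·(-2)^n.
At n = 6: a_6 = -127.

-127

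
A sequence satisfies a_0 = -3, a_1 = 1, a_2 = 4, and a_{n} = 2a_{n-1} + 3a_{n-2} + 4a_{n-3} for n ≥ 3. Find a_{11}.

The ordinary generating function has denominator 1 - 2z - 3z^2 - 4z^3.
Iterating the recurrence: a_0,…,a_{11} = -3, 1, 4, -1, 14, 41, 120, 419, 1362, 4461, 14684, 48199.

48199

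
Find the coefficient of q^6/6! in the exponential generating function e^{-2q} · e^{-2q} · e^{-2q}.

The EGF product rule gives c_6 = Σ_{k_1+k_2+k_3=6} C(6; k_1,k_2,k_3) · ∏ g_i(k_i), where e^{-2q} gives (-2)^k; e^{-2q} gives (-2)^k; e^{-2q} gives (-2)^k.
g_1(k) for k = 0…6: 1, -2, 4, -8, 16, -32, 64.
g_2(k) for k = 0…6: 1, -2, 4, -8, 16, -32, 64.
g_3(k) for k = 0…6: 1, -2, 4, -8, 16, -32, 64.
First combine the last two factors: h(k) = Σ_j C(k,j)·g_2(j)·g_3(k−j) for k = 0…6: 1, -4, 16, -64, 256, -1024, 4096.
c_6 = Σ_k C(6,k)·g_1(k)·h(6−k) = 1·1·4096 + 6·(-2)·(-1024) + 15·4·256 + 20·(-8)·(-64) + 15·16·16 + 6·(-32)·(-4) + 1·64·1 = 4096 + 12288 + 15360 + 10240 + 3840 + 768 + 64 = 46656.

46656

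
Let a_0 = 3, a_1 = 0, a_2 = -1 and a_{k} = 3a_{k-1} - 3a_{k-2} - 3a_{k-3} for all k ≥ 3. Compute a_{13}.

The ordinary generating function has denominator 1 - 3z + 3z^2 + 3z^3.
Iterating the recurrence: a_0,…,a_{13} = 3, 0, -1, -12, -33, -60, -45, 144, 747, 1944, 3159, 1404, -11097, -46980.

-46980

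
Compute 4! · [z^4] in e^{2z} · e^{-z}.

1

The EGF product rule gives c_4 = Σ_{k_1+k_2=4} C(4; k_1,k_2) · ∏ g_i(k_i), where e^{2z} gives (2)^k; e^{-z} gives (-1)^k.
g_1(k) for k = 0…4: 1, 2, 4, 8, 16.
g_2(k) for k = 0…4: 1, -1, 1, -1, 1.
c_4 = Σ_k C(4,k)·g_1(k)·g_2(4−k) = 1·1·1 + 4·2·(-1) + 6·4·1 + 4·8·(-1) + 1·16·1 = 1 − 8 + 24 − 32 + 16 = 1.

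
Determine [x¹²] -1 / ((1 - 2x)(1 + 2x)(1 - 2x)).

The denominator gives the recurrence a_n = 2a_(n−1) + 4a_(n−2) − 8a_(n−3) for n ≥ 3; the numerator fixes a_0 = -1, a_1 = -2, a_2 = -8.
Iterating: -1, -2, -8, -16, -48, -96, -256, -512, -1280, -2560, -6144, -12288, -28672, so a_12 = -28672.

-28672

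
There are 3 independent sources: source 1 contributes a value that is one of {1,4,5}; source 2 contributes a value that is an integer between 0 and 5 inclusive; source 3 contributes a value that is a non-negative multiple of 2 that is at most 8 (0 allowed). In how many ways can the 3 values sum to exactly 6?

The generating function for the choices is (y + y^4 + y^5)·(1 + y + y^2 + y^3 + y^4 + y^5)·(1 + y^2 + y^4 + y^6 + y^8); the count is [y^6].
(y + y^4 + y^5) has coefficients 0,1,0,0,1,1 for degrees 0…5.
(1 + y + y^2 + y^3 + y^4 + y^5) has coefficients 1,1,1,1,1,1,0 for degrees 0…6.
Finally multiplying by (1 + y^2 + y^4 + y^6 + y^8), the product of all factors after the first has coefficients 1,1,2,2,3,3,3 for degrees 0…6.
[y^6] = 1·3 + 1·2 + 1·1 = 6.

6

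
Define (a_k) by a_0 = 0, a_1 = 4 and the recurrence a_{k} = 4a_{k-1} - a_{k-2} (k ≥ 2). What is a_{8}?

The ordinary generating function has denominator 1 - 4q + q^2.
Iterating the recurrence: a_0,…,a_{8} = 0, 4, 16, 60, 224, 836, 3120, 11644, 43456.

43456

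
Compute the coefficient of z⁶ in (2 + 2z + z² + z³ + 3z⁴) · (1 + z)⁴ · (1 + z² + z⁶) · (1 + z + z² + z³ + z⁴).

(2 + 2z + z² + z³ + 3z⁴) has coefficients 2,2,1,1,3 for degrees 0…4.
(1 + z)⁴ has coefficients 1,4,6,4,1,0,0 for degrees 0…6.
Multiplying by (1 + z² + z⁶) gives running coefficients 1,4,7,8,7,4,2 for degrees 0…6.
Finally multiplying by (1 + z + z² + z³ + z⁴), the product of all factors after the first has coefficients 1,5,12,20,27,30,28 for degrees 0…6.
[z⁶] = 2·28 + 2·30 + 1·27 + 1·20 + 3·12 = 199.

199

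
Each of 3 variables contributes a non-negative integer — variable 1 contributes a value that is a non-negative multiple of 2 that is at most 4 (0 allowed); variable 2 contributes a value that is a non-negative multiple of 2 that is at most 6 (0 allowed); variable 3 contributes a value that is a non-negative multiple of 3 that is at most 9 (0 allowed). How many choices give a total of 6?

4

The generating function for the choices is (1 + t^2 + t^4)·(1 + t^2 + t^4 + t^6)·(1 + t^3 + t^6 + t^9); the count is [t^6].
(1 + t^2 + t^4) has coefficients 1,0,1,0,1 for degrees 0…4.
(1 + t^2 + t^4 + t^6) has coefficients 1,0,1,0,1,0,1 for degrees 0…6.
Finally multiplying by (1 + t^3 + t^6 + t^9), the product of all factors after the first has coefficients 1,0,1,1,1,1,2 for degrees 0…6.
[t^6] = 1·2 + 1·1 + 1·1 = 4.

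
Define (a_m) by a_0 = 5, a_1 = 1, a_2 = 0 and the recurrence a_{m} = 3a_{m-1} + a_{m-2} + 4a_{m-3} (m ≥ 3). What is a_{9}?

37793

The ordinary generating function has denominator 1 - 3y - y^2 - 4y^3.
Iterating the recurrence: a_0,…,a_{9} = 5, 1, 0, 21, 67, 222, 817, 2941, 10528, 37793.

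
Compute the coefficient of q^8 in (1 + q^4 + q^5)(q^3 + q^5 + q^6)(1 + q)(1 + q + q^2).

6

(1 + q^4 + q^5) has coefficients 1,0,0,0,1,1 for degrees 0…5.
(q^3 + q^5 + q^6) has coefficients 0,0,0,1,0,1,1,0,0 for degrees 0…8.
Multiplying by (1 + q) gives running coefficients 0,0,0,1,1,1,2,1,0 for degrees 0…8.
Finally multiplying by (1 + q + q^2), the product of all factors after the first has coefficients 0,0,0,1,2,3,4,4,3 for degrees 0…8.
[q^8] = 1·3 + 1·2 + 1·1 = 6.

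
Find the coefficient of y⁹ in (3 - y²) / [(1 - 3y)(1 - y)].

The denominator gives the recurrence a_n = 4a_(n−1) − 3a_(n−2) for n ≥ 3; the numerator fixes a_0 = 3, a_1 = 12, a_2 = 38.
Iterating: 3, 12, 38, 116, 350, 1052, 3158, 9476, 28430, 85292, so a_9 = 85292.

85292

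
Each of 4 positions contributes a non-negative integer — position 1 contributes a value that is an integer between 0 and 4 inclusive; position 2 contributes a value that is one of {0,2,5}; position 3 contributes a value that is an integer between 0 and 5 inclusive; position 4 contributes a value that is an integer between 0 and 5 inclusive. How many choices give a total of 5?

The generating function for the choices is (1 + x + x² + x³ + x⁴)·(1 + x² + x⁵)·(1 + x + x² + x³ + x⁴ + x⁵)·(1 + x + x² + x³ + x⁴ + x⁵); the count is [x⁵].
(1 + x + x² + x³ + x⁴) has coefficients 1,1,1,1,1 for degrees 0…4.
(1 + x² + x⁵) has coefficients 1,0,1,0,0,1 for degrees 0…5.
Multiplying by (1 + x + x² + x³ + x⁴ + x⁵) gives running coefficients 1,1,2,2,2,3 for degrees 0…5.
Finally multiplying by (1 + x + x² + x³ + x⁴ + x⁵), the product of all factors after the first has coefficients 1,2,4,6,8,11 for degrees 0…5.
[x⁵] = 1·11 + 1·8 + 1·6 + 1·4 + 1·2 = 31.

31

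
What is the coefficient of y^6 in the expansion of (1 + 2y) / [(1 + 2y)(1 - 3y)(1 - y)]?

Partial fractions give a closed form: a_n = (3/2)·3^n + (-1/2)·1^n.
At n = 6: a_6 = 1093.

1093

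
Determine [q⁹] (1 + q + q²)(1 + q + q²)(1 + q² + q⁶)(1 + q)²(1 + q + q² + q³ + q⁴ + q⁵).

(1 + q + q²) has coefficients 1,1,1 for degrees 0…2.
(1 + q + q²) has coefficients 1,1,1,0,0,0,0,0,0,0 for degrees 0…9.
Multiplying by (1 + q² + q⁶) gives running coefficients 1,1,2,1,1,0,1,1,1,0 for degrees 0…9.
Multiplying by (1 + q)² gives running coefficients 1,3,5,6,5,3,2,3,4,3 for degrees 0…9.
Finally multiplying by (1 + q + q² + q³ + q⁴ + q⁵), the product of all factors after the first has coefficients 1,4,9,15,20,23,24,24,23,20 for degrees 0…9.
[q⁹] = 1·20 + 1·23 + 1·24 = 67.

67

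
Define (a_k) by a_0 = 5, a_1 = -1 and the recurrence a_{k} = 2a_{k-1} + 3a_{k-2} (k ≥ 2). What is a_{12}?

The ordinary generating function has denominator 1 - 2t - 3t^2.
Iterating the recurrence: a_0,…,a_{12} = 5, -1, 13, 23, 85, 239, 733, 2183, 6565, 19679, 59053, 177143, 531445.

531445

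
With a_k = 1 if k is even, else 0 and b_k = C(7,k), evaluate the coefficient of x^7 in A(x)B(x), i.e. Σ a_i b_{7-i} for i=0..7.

Write out a_i and b_{7-i} for i = 0,…,7 and sum the products.
Σ = 1·1 + 0·7 + 1·21 + 0·35 + 1·35 + 0·21 + 1·7 + 0·1 = 64.

64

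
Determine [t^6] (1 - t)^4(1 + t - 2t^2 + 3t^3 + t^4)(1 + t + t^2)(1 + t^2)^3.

(1 - t)^4 has coefficients 1,-4,6,-4,1 for degrees 0…4.
(1 + t - 2t^2 + 3t^3 + t^4) has coefficients 1,1,-2,3,1,0,0 for degrees 0…6.
Multiplying by (1 + t + t^2) gives running coefficients 1,2,0,2,2,4,1 for degrees 0…6.
Finally multiplying by (1 + t^2)^3, the product of all factors after the first has coefficients 1,2,3,8,5,16,8 for degrees 0…6.
[t^6] = 1·8 − 4·16 + 6·5 − 4·8 + 1·3 = -55.

-55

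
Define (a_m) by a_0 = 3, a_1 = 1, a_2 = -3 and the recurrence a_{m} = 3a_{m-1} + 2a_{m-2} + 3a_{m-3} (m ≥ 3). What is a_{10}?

4614

The ordinary generating function has denominator 1 - 3y - 2y^2 - 3y^3.
Iterating the recurrence: a_0,…,a_{10} = 3, 1, -3, 2, 3, 4, 24, 89, 327, 1231, 4614.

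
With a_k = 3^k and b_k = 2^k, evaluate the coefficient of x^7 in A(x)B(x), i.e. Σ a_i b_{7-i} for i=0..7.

This is [x^7] in the product of the two ordinary generating functions.
Σ = 1·128 + 3·64 + 9·32 + 27·16 + 81·8 + 243·4 + 729·2 + 2187·1 = 6305.

6305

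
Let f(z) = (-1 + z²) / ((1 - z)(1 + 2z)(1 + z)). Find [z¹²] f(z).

Partial fractions give a closed form: a_n = (-1)·(-2)^n.
At n = 12: a_12 = -4096.

-4096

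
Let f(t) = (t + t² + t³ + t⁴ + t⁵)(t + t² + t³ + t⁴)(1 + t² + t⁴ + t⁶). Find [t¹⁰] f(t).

9

(t + t² + t³ + t⁴ + t⁵) has coefficients 0,1,1,1,1,1 for degrees 0…5.
(t + t² + t³ + t⁴) has coefficients 0,1,1,1,1,0,0,0,0,0,0 for degrees 0…10.
Finally multiplying by (1 + t² + t⁴ + t⁶), the product of all factors after the first has coefficients 0,1,1,2,2,2,2,2,2,1,1 for degrees 0…10.
[t¹⁰] = 1·1 + 1·2 + 1·2 + 1·2 + 1·2 = 9.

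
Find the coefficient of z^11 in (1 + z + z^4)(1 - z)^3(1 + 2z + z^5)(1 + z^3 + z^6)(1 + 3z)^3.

-188

(1 + z + z^4) has coefficients 1,1,0,0,1 for degrees 0…4.
(1 - z)^3 has coefficients 1,-3,3,-1,0,0,0,0,0,0,0,0 for degrees 0…11.
Multiplying by (1 + 2z + z^5) gives running coefficients 1,-1,-3,5,-2,1,-3,3,-1,0,0,0 for degrees 0…11.
Multiplying by (1 + z^3 + z^6) gives running coefficients 1,-1,-3,6,-3,-2,3,0,-3,2,1,0 for degrees 0…11.
Finally multiplying by (1 + 3z)^3, the product of all factors after the first has coefficients 1,8,15,-21,-57,52,66,-108,24,56,-62,-18 for degrees 0…11.
[z^11] = 1·(-18) + 1·(-62) + 1·(-108) = -188.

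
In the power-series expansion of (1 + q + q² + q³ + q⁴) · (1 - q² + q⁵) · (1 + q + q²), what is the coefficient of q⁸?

(1 + q + q² + q³ + q⁴) has coefficients 1,1,1,1,1 for degrees 0…4.
(1 - q² + q⁵) has coefficients 1,0,-1,0,0,1,0,0,0 for degrees 0…8.
Finally multiplying by (1 + q + q²), the product of all factors after the first has coefficients 1,1,0,-1,-1,1,1,1,0 for degrees 0…8.
[q⁸] = 1·0 + 1·1 + 1·1 + 1·1 + 1·(-1) = 2.

2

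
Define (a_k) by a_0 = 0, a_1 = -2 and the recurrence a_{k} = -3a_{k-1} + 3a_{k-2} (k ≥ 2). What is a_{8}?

18630

The ordinary generating function has denominator 1 + 3t - 3t^2.
Iterating the recurrence: a_0,…,a_{8} = 0, -2, 6, -24, 90, -342, 1296, -4914, 18630.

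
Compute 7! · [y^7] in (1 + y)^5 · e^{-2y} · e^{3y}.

The EGF product rule gives c_7 = Σ_{k_1+k_2+k_3=7} C(7; k_1,k_2,k_3) · ∏ g_i(k_i), where (1+y)^5 gives the falling factorial (5)_k; e^{-2y} gives (-2)^k; e^{3y} gives (3)^k.
g_1(k) for k = 0…7: 1, 5, 20, 60, 120, 120, 0, 0.
g_2(k) for k = 0…7: 1, -2, 4, -8, 16, -32, 64, -128.
g_3(k) for k = 0…7: 1, 3, 9, 27, 81, 243, 729, 2187.
First combine the last two factors: h(k) = Σ_j C(k,j)·g_2(j)·g_3(k−j) for k = 0…7: 1, 1, 1, 1, 1, 1, 1, 1.
c_7 = Σ_k C(7,k)·g_1(k)·h(7−k) = 1·1·1 + 7·5·1 + 21·20·1 + 35·60·1 + 35·120·1 + 21·120·1 = 1 + 35 + 420 + 2100 + 4200 + 2520 = 9276.

9276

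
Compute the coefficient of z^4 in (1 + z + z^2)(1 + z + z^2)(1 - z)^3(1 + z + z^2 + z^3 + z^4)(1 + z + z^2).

(1 + z + z^2) has coefficients 1,1,1 for degrees 0…2.
(1 + z + z^2) has coefficients 1,1,1,0,0 for degrees 0…4.
Multiplying by (1 - z)^3 gives running coefficients 1,-2,1,-1,2 for degrees 0…4.
Multiplying by (1 + z + z^2 + z^3 + z^4) gives running coefficients 1,-1,0,-1,1 for degrees 0…4.
Finally multiplying by (1 + z + z^2), the product of all factors after the first has coefficients 1,0,0,-2,0 for degrees 0…4.
[z^4] = 1·0 + 1·(-2) + 1·0 = -2.

-2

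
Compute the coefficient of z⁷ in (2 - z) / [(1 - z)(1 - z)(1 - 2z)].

757

The denominator gives the recurrence a_n = 4a_(n−1) − 5a_(n−2) + 2a_(n−3) for n ≥ 3; the numerator fixes a_0 = 2, a_1 = 7, a_2 = 18.
Iterating: 2, 7, 18, 41, 88, 183, 374, 757, so a_7 = 757.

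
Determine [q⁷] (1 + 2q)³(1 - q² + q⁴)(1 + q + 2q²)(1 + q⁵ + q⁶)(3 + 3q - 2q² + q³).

143

(1 + 2q)³ has coefficients 1,6,12,8 for degrees 0…3.
(1 - q² + q⁴) has coefficients 1,0,-1,0,1,0,0,0 for degrees 0…7.
Multiplying by (1 + q + 2q²) gives running coefficients 1,1,1,-1,-1,1,2,0 for degrees 0…7.
Multiplying by (1 + q⁵ + q⁶) gives running coefficients 1,1,1,-1,-1,2,4,2 for degrees 0…7.
Finally multiplying by (3 + 3q - 2q² + q³), the product of all factors after the first has coefficients 3,6,4,-1,-7,6,19,13 for degrees 0…7.
[q⁷] = 1·13 + 6·19 + 12·6 + 8·(-7) = 143.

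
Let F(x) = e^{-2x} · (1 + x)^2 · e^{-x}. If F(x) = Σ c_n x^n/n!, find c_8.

12393

The EGF product rule gives c_8 = Σ_{k_1+k_2+k_3=8} C(8; k_1,k_2,k_3) · ∏ g_i(k_i), where e^{-2x} gives (-2)^k; (1+x)^2 gives the falling factorial (2)_k; e^{-x} gives (-1)^k.
g_1(k) for k = 0…8: 1, -2, 4, -8, 16, -32, 64, -128, 256.
g_2(k) for k = 0…8: 1, 2, 2, 0, 0, 0, 0, 0, 0.
g_3(k) for k = 0…8: 1, -1, 1, -1, 1, -1, 1, -1, 1.
First combine the last two factors: h(k) = Σ_j C(k,j)·g_2(j)·g_3(k−j) for k = 0…8: 1, 1, -1, -1, 5, -11, 19, -29, 41.
c_8 = Σ_k C(8,k)·g_1(k)·h(8−k) = 1·1·41 + 8·(-2)·(-29) + 28·4·19 + 56·(-8)·(-11) + 70·16·5 + 56·(-32)·(-1) + 28·64·(-1) + 8·(-128)·1 + 1·256·1 = 41 + 464 + 2128 + 4928 + 5600 + 1792 − 1792 − 1024 + 256 = 12393.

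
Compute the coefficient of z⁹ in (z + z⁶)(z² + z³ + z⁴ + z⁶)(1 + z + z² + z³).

3

(z + z⁶) has coefficients 0,1,0,0,0,0,1 for degrees 0…6.
(z² + z³ + z⁴ + z⁶) has coefficients 0,0,1,1,1,0,1,0,0,0 for degrees 0…9.
Finally multiplying by (1 + z + z² + z³), the product of all factors after the first has coefficients 0,0,1,2,3,3,3,2,1,1 for degrees 0…9.
[z⁹] = 1·1 + 1·2 = 3.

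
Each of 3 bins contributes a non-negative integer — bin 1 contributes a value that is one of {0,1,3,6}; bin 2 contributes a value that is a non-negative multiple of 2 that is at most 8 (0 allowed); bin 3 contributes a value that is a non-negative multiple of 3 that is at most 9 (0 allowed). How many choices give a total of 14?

6

The generating function for the choices is (1 + y + y^3 + y^6)·(1 + y^2 + y^4 + y^6 + y^8)·(1 + y^3 + y^6 + y^9); the count is [y^14].
(1 + y + y^3 + y^6) has coefficients 1,1,0,1,0,0,1 for degrees 0…6.
(1 + y^2 + y^4 + y^6 + y^8) has coefficients 1,0,1,0,1,0,1,0,1,0,0,0,0,0,0 for degrees 0…14.
Finally multiplying by (1 + y^3 + y^6 + y^9), the product of all factors after the first has coefficients 1,0,1,1,1,1,2,1,2,2,1,2,1,1,1 for degrees 0…14.
[y^14] = 1·1 + 1·1 + 1·2 + 1·2 = 6.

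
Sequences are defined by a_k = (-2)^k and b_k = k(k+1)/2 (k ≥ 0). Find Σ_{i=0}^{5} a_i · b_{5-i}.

This is [x^5] in the product of the two ordinary generating functions.
Σ = 1·15 − 2·10 + 4·6 − 8·3 + 16·1 − 32·0 = 11.

11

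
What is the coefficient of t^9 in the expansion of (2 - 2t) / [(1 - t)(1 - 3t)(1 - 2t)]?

116050

Partial fractions give a closed form: a_n = (6)·3^n + (-4)·2^n.
At n = 9: a_9 = 116050.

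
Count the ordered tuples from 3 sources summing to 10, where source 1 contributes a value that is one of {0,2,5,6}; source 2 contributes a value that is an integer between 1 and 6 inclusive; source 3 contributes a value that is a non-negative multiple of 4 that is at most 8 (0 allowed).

6

The generating function for the choices is (1 + t^2 + t^5 + t^6)·(t + t^2 + t^3 + t^4 + t^5 + t^6)·(1 + t^4 + t^8); the count is [t^10].
(1 + t^2 + t^5 + t^6) has coefficients 1,0,1,0,0,1,1 for degrees 0…6.
(t + t^2 + t^3 + t^4 + t^5 + t^6) has coefficients 0,1,1,1,1,1,1,0,0,0,0 for degrees 0…10.
Finally multiplying by (1 + t^4 + t^8), the product of all factors after the first has coefficients 0,1,1,1,1,2,2,1,1,2,2 for degrees 0…10.
[t^10] = 1·2 + 1·1 + 1·2 + 1·1 = 6.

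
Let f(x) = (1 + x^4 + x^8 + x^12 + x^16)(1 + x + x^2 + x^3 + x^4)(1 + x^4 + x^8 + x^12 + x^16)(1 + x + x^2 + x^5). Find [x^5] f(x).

(1 + x^4 + x^8 + x^12 + x^16) has coefficients 1,0,0,0,1,0 for degrees 0…5.
(1 + x + x^2 + x^3 + x^4) has coefficients 1,1,1,1,1,0 for degrees 0…5.
Multiplying by (1 + x^4 + x^8 + x^12 + x^16) gives running coefficients 1,1,1,1,2,1 for degrees 0…5.
Finally multiplying by (1 + x + x^2 + x^5), the product of all factors after the first has coefficients 1,2,3,3,4,5 for degrees 0…5.
[x^5] = 1·5 + 1·2 = 7.

7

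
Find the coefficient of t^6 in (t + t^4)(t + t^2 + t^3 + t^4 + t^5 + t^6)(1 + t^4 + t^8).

3

(t + t^4) has coefficients 0,1,0,0,1 for degrees 0…4.
(t + t^2 + t^3 + t^4 + t^5 + t^6) has coefficients 0,1,1,1,1,1,1 for degrees 0…6.
Finally multiplying by (1 + t^4 + t^8), the product of all factors after the first has coefficients 0,1,1,1,1,2,2 for degrees 0…6.
[t^6] = 1·2 + 1·1 = 3.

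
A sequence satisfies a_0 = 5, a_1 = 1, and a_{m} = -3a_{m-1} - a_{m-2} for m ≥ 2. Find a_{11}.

The ordinary generating function has denominator 1 + 3t + t^2.
Iterating the recurrence: a_0,…,a_{11} = 5, 1, -8, 23, -61, 160, -419, 1097, -2872, 7519, -19685, 51536.

51536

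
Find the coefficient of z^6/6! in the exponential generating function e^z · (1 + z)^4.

The EGF product rule gives c_6 = Σ_{k_1+k_2=6} C(6; k_1,k_2) · ∏ g_i(k_i), where e^z gives (1)^k; (1+z)^4 gives the falling factorial (4)_k.
g_1(k) for k = 0…6: 1, 1, 1, 1, 1, 1, 1.
g_2(k) for k = 0…6: 1, 4, 12, 24, 24, 0, 0.
c_6 = Σ_k C(6,k)·g_1(k)·g_2(6−k) = 15·1·24 + 20·1·24 + 15·1·12 + 6·1·4 + 1·1·1 = 360 + 480 + 180 + 24 + 1 = 1045.

1045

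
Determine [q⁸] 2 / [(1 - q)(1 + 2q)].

342

Partial fractions give a closed form: a_n = (2/3)·1^n + (4/3)·(-2)^n.
At n = 8: a_8 = 342.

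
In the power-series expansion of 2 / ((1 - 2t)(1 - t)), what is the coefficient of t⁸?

Partial fractions give a closed form: a_n = (4)·2^n + (-2)·1^n.
At n = 8: a_8 = 1022.

1022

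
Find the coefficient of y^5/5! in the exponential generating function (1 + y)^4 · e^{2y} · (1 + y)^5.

The EGF product rule gives c_5 = Σ_{k_1+k_2+k_3=5} C(5; k_1,k_2,k_3) · ∏ g_i(k_i), where (1+y)^4 gives the falling factorial (4)_k; e^{2y} gives (2)^k; (1+y)^5 gives the falling factorial (5)_k.
g_1(k) for k = 0…5: 1, 4, 12, 24, 24, 0.
g_2(k) for k = 0…5: 1, 2, 4, 8, 16, 32.
g_3(k) for k = 0…5: 1, 5, 20, 60, 120, 120.
First combine the last two factors: h(k) = Σ_j C(k,j)·g_2(j)·g_3(k−j) for k = 0…5: 1, 7, 44, 248, 1256, 5752.
c_5 = Σ_k C(5,k)·g_1(k)·h(5−k) = 1·1·5752 + 5·4·1256 + 10·12·248 + 10·24·44 + 5·24·7 = 5752 + 25120 + 29760 + 10560 + 840 = 72032.

72032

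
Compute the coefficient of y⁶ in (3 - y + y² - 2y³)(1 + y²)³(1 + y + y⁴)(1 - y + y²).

15

(3 - y + y² - 2y³) has coefficients 3,-1,1,-2 for degrees 0…3.
(1 + y²)³ has coefficients 1,0,3,0,3,0,1 for degrees 0…6.
Multiplying by (1 + y + y⁴) gives running coefficients 1,1,3,3,4,3,4 for degrees 0…6.
Finally multiplying by (1 - y + y²), the product of all factors after the first has coefficients 1,0,3,1,4,2,5 for degrees 0…6.
[y⁶] = 3·5 − 1·2 + 1·4 − 2·1 = 15.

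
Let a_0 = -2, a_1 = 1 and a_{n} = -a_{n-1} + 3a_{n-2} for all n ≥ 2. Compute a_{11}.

The ordinary generating function has denominator 1 + y - 3y^2.
Iterating the recurrence: a_0,…,a_{11} = -2, 1, -7, 10, -31, 61, -154, 337, -799, 1810, -4207, 9637.

9637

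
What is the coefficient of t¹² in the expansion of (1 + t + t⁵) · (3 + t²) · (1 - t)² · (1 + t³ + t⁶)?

-5

(1 + t + t⁵) has coefficients 1,1,0,0,0,1 for degrees 0…5.
(3 + t²) has coefficients 3,0,1,0,0,0,0,0,0,0,0,0,0 for degrees 0…12.
Multiplying by (1 - t)² gives running coefficients 3,-6,4,-2,1,0,0,0,0,0,0,0,0 for degrees 0…12.
Finally multiplying by (1 + t³ + t⁶), the product of all factors after the first has coefficients 3,-6,4,1,-5,4,1,-5,4,-2,1,0,0 for degrees 0…12.
[t¹²] = 1·0 + 1·0 + 1·(-5) = -5.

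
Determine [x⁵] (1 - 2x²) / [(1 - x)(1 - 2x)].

33

The denominator gives the recurrence a_n = 3a_(n−1) − 2a_(n−2) for n ≥ 3; the numerator fixes a_0 = 1, a_1 = 3, a_2 = 5.
Iterating: 1, 3, 5, 9, 17, 33, so a_5 = 33.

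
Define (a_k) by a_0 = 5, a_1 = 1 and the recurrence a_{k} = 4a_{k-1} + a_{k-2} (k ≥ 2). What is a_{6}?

The ordinary generating function has denominator 1 - 4t - t^2.
Iterating the recurrence: a_0,…,a_{6} = 5, 1, 9, 37, 157, 665, 2817.

2817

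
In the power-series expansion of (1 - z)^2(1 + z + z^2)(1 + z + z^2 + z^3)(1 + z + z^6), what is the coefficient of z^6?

1

(1 - z)^2 has coefficients 1,-2,1 for degrees 0…2.
(1 + z + z^2) has coefficients 1,1,1,0,0,0,0 for degrees 0…6.
Multiplying by (1 + z + z^2 + z^3) gives running coefficients 1,2,3,3,2,1,0 for degrees 0…6.
Finally multiplying by (1 + z + z^6), the product of all factors after the first has coefficients 1,3,5,6,5,3,2 for degrees 0…6.
[z^6] = 1·2 − 2·3 + 1·5 = 1.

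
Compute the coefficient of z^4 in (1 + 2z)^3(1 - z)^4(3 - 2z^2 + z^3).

(1 + 2z)^3 has coefficients 1,6,12,8 for degrees 0…3.
(1 - z)^4 has coefficients 1,-4,6,-4,1 for degrees 0…4.
Finally multiplying by (3 - 2z^2 + z^3), the product of all factors after the first has coefficients 3,-12,16,-3,-13 for degrees 0…4.
[z^4] = 1·(-13) + 6·(-3) + 12·16 + 8·(-12) = 65.

65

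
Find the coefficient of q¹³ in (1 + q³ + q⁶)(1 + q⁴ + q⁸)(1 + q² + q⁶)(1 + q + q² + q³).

(1 + q³ + q⁶) has coefficients 1,0,0,1,0,0,1 for degrees 0…6.
(1 + q⁴ + q⁸) has coefficients 1,0,0,0,1,0,0,0,1,0,0,0,0,0 for degrees 0…13.
Multiplying by (1 + q² + q⁶) gives running coefficients 1,0,1,0,1,0,2,0,1,0,2,0,0,0 for degrees 0…13.
Finally multiplying by (1 + q + q² + q³), the product of all factors after the first has coefficients 1,1,2,2,2,2,3,3,3,3,3,3,2,2 for degrees 0…13.
[q¹³] = 1·2 + 1·3 + 1·3 = 8.

8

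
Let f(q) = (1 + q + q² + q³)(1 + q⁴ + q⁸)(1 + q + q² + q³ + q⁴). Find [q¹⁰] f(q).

(1 + q + q² + q³) has coefficients 1,1,1,1 for degrees 0…3.
(1 + q⁴ + q⁸) has coefficients 1,0,0,0,1,0,0,0,1,0,0 for degrees 0…10.
Finally multiplying by (1 + q + q² + q³ + q⁴), the product of all factors after the first has coefficients 1,1,1,1,2,1,1,1,2,1,1 for degrees 0…10.
[q¹⁰] = 1·1 + 1·1 + 1·2 + 1·1 = 5.

5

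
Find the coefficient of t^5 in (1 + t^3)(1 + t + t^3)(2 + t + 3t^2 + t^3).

(1 + t^3) has coefficients 1,0,0,1 for degrees 0…3.
(1 + t + t^3) has coefficients 1,1,0,1,0,0 for degrees 0…5.
Finally multiplying by (2 + t + 3t^2 + t^3), the product of all factors after the first has coefficients 2,3,4,6,2,3 for degrees 0…5.
[t^5] = 1·3 + 1·4 = 7.

7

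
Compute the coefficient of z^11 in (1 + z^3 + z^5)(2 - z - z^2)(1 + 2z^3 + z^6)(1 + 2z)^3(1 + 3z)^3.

513

(1 + z^3 + z^5) has coefficients 1,0,0,1,0,1 for degrees 0…5.
(2 - z - z^2) has coefficients 2,-1,-1,0,0,0,0,0,0,0,0,0 for degrees 0…11.
Multiplying by (1 + 2z^3 + z^6) gives running coefficients 2,-1,-1,4,-2,-2,2,-1,-1,0,0,0 for degrees 0…11.
Multiplying by (1 + 2z)^3 gives running coefficients 2,11,17,2,2,26,-2,-29,1,-2,-20,-8 for degrees 0…11.
Finally multiplying by (1 + 3z)^3, the product of all factors after the first has coefficients 2,29,170,506,776,557,340,709,388,-830,-794,-215 for degrees 0…11.
[z^11] = 1·(-215) + 1·388 + 1·340 = 513.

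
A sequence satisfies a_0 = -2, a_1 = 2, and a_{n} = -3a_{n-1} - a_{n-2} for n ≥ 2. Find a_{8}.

-1220

The ordinary generating function has denominator 1 + 3t + t^2.
Iterating the recurrence: a_0,…,a_{8} = -2, 2, -4, 10, -26, 68, -178, 466, -1220.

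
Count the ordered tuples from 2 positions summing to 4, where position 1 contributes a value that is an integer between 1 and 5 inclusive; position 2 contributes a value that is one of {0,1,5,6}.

The generating function for the choices is (z + z^2 + z^3 + z^4 + z^5)·(1 + z + z^5 + z^6); the count is [z^4].
(z + z^2 + z^3 + z^4 + z^5) has coefficients 0,1,1,1,1 for degrees 0…4.
(1 + z + z^5 + z^6) has coefficients 1,1,0,0,0 for degrees 0…4.
[z^4] = 1·0 + 1·0 + 1·1 + 1·1 = 2.

2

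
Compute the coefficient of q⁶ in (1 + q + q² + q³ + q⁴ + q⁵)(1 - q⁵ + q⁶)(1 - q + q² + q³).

2

(1 + q + q² + q³ + q⁴ + q⁵) has coefficients 1,1,1,1,1,1 for degrees 0…5.
(1 - q⁵ + q⁶) has coefficients 1,0,0,0,0,-1,1 for degrees 0…6.
Finally multiplying by (1 - q + q² + q³), the product of all factors after the first has coefficients 1,-1,1,1,0,-1,2 for degrees 0…6.
[q⁶] = 1·2 + 1·(-1) + 1·0 + 1·1 + 1·1 + 1·(-1) = 2.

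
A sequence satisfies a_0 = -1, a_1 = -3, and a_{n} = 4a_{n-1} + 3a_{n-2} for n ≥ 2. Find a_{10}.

The ordinary generating function has denominator 1 - 4z - 3z^2.
Iterating the recurrence: a_0,…,a_{10} = -1, -3, -15, -69, -321, -1491, -6927, -32181, -149505, -694563, -3226767.

-3226767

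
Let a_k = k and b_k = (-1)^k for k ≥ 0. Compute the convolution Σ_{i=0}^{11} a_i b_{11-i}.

This is [x^11] in the product of the two ordinary generating functions.
Σ = 0·(-1) + 1·1 + 2·(-1) + 3·1 + 4·(-1) + 5·1 + 6·(-1) + 7·1 + 8·(-1) + 9·1 + 10·(-1) + 11·1 = 6.

6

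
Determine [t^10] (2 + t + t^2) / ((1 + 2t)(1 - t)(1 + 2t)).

The denominator gives the recurrence a_n = −3a_(n−1) + 4a_(n−3) for n ≥ 3; the numerator fixes a_0 = 2, a_1 = -5, a_2 = 16.
Iterating: 2, -5, 16, -40, 100, -236, 548, -1244, 2788, -6172, 13540, so a_10 = 13540.

13540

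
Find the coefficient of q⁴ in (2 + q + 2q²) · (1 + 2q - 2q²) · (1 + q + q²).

(2 + q + 2q²) has coefficients 2,1,2 for degrees 0…2.
(1 + 2q - 2q²) has coefficients 1,2,-2,0,0 for degrees 0…4.
Finally multiplying by (1 + q + q²), the product of all factors after the first has coefficients 1,3,1,0,-2 for degrees 0…4.
[q⁴] = 2·(-2) + 1·0 + 2·1 = -2.

-2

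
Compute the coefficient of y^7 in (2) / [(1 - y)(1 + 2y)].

Partial fractions give a closed form: a_n = (2/3)·1^n + (4/3)·(-2)^n.
At n = 7: a_7 = -170.

-170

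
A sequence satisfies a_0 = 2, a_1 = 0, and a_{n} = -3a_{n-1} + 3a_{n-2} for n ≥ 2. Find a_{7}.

-3888

The ordinary generating function has denominator 1 + 3z - 3z^2.
Iterating the recurrence: a_0,…,a_{7} = 2, 0, 6, -18, 72, -270, 1026, -3888.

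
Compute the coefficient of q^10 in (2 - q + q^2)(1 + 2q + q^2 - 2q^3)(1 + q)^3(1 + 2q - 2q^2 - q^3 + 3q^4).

7

(2 - q + q^2) has coefficients 2,-1,1 for degrees 0…2.
(1 + 2q + q^2 - 2q^3) has coefficients 1,2,1,-2,0,0,0,0,0,0,0 for degrees 0…10.
Multiplying by (1 + q)^3 gives running coefficients 1,5,10,8,-1,-5,-2,0,0,0,0 for degrees 0…10.
Finally multiplying by (1 + 2q - 2q^2 - q^3 + 3q^4), the product of all factors after the first has coefficients 1,7,18,17,-7,-18,12,31,6,-13,-6 for degrees 0…10.
[q^10] = 2·(-6) − 1·(-13) + 1·6 = 7.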